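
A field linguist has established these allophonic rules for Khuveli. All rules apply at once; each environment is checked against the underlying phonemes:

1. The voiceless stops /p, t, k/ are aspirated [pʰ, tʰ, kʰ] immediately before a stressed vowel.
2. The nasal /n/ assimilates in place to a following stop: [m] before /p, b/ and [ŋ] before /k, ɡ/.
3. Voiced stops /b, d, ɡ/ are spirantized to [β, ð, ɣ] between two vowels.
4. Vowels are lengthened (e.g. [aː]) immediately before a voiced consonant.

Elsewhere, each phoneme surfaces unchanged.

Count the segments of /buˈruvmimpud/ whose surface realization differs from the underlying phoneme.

Segments that undergo a rule: /u/ → [uː] (rule 4); /u/ → [uː] (rule 4); /i/ → [iː] (rule 4); /u/ → [uː] (rule 4).
All other segments surface unchanged.

4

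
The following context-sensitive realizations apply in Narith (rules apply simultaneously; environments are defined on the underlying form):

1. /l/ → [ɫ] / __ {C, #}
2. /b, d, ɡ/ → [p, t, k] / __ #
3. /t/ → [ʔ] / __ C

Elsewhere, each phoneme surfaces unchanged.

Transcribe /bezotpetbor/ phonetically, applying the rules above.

/b/ (word-initial) fails the environment for rule 2, so it stays [b].
/e/ (between /b/ and /z/) is unaffected → [e].
/z/ (between /e/ and /o/) is unaffected → [z].
/o/ (between /z/ and /t/) is unaffected → [o].
/t/ meets the environment for rule 3 (immediately before a consonant) → [ʔ].
/p/ stays [p].
/e/ stays [e].
/t/ meets the environment for rule 3 (immediately before a consonant) → [ʔ].
/b/ — between /t/ and /o/; rule 2 does not apply here → [b].
/o/ (between /b/ and /r/) is unaffected → [o].
/r/ stays [r].

[bezoʔpeʔbor]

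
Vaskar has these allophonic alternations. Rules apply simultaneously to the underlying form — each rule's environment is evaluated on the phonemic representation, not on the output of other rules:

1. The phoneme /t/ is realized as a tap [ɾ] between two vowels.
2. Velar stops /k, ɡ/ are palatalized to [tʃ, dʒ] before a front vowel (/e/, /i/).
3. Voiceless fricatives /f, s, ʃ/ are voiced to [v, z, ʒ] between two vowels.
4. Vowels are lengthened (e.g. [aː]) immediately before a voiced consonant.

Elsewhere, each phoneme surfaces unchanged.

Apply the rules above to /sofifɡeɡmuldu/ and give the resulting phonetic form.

[sovifdʒeːɡmuːldu]

/s/ (word-initial) fails the environment for rule 3, so it stays [s].
/o/ (between /s/ and /f/): rule 4 targets it, but not before a voiced consonant → unchanged [o].
/f/ (between /o/ and /i/): between two vowels, so rule 3 applies → [v].
/i/ (between /f/ and /f/): rule 4 targets it, but not before a voiced consonant → unchanged [i].
/f/ — between /i/ and /ɡ/; rule 3 does not apply here → [f].
/ɡ/ — between /f/ and /e/, before a front vowel — surfaces as [dʒ] (rule 2).
/e/ (between /ɡ/ and /ɡ/) occurs before a voiced consonant → [eː] by rule 4.
/ɡ/ (between /e/ and /m/) fails the environment for rule 2, so it stays [ɡ].
/m/ stays [m].
/u/ (between /m/ and /l/): before a voiced consonant, so rule 4 applies → [uː].
/l/ (between /u/ and /d/): no rule targets it → [l].
/d/ (between /l/ and /u/): no rule targets it → [d].
/u/ (word-final) is in the target of rule 4 but the environment (before a voiced consonant) is not met → [u].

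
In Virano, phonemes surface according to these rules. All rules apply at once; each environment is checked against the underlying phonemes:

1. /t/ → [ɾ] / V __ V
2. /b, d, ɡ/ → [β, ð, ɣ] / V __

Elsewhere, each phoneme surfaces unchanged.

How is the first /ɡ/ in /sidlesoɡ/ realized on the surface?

[ɣ]

Rule 2 applies to /ɡ/ (word-final: immediately after a vowel) → [ɣ].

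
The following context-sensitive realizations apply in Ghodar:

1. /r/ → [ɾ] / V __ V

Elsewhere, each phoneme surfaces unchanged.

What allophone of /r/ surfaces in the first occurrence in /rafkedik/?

[r]

/r/ (word-initial): rule 1 targets it, but not between two vowels → unchanged [r].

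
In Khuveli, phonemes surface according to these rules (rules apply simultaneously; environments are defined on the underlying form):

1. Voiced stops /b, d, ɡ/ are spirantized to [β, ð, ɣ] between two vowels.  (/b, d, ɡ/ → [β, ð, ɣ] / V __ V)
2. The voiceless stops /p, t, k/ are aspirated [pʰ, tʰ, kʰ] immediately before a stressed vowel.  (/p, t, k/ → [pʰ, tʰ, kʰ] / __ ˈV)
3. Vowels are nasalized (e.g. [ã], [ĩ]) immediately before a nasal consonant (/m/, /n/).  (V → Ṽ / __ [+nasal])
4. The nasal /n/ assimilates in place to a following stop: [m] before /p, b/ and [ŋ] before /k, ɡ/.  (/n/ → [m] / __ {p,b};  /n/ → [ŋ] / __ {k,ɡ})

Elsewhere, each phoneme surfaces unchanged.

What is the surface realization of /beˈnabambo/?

[bẽˈnaβãmbo]

/b/ (word-initial) is in the target of rule 1 but the environment (between two vowels) is not met → [b].
/e/ meets the environment for rule 3 (before a nasal consonant) → [ẽ].
/n/ (between /e/ and /a/) is in the target of rule 4 but the environment (before a labial or velar stop) is not met → [n].
/a/ — between /n/ and /b/; rule 3 does not apply here → [a].
/b/ (between /a/ and /a/) occurs between two vowels → [β] by rule 1.
/a/ (between /b/ and /m/): before a nasal consonant, so rule 3 applies → [ã].
/m/ stays [m].
/b/ (between /m/ and /o/): rule 1 targets it, but not between two vowels → unchanged [b].
/o/ (word-final): rule 3 targets it, but not before a nasal consonant → unchanged [o].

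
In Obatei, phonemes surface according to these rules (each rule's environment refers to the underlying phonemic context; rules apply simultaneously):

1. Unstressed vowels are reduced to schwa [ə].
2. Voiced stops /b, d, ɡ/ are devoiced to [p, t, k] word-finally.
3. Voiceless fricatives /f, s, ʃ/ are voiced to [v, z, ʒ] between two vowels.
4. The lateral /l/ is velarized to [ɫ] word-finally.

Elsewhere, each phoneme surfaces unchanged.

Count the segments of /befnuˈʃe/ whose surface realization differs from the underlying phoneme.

Segments that undergo a rule: /e/ → [ə] (rule 1); /u/ → [ə] (rule 1); /ʃ/ → [ʒ] (rule 3).
All other segments surface unchanged.

3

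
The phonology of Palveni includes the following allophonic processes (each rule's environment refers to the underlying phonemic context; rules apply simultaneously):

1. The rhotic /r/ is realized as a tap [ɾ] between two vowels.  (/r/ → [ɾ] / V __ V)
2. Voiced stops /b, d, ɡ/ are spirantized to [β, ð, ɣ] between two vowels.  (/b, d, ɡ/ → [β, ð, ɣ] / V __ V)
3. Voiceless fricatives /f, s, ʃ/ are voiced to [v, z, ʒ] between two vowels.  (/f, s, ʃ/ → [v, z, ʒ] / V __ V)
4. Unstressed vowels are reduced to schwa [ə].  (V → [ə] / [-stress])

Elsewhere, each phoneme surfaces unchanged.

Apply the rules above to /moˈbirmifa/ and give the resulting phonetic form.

[məˈβirməvə]

/o/ (between /m/ and /b/): in an unstressed syllable, so rule 4 applies → [ə].
/b/ (between /o/ and /i/): between two vowels, so rule 2 applies → [β].
/i/ (between /b/ and /r/) is in the target of rule 4 but the environment (in an unstressed syllable) is not met → [i].
/r/ (between /i/ and /m/) fails the environment for rule 1, so it stays [r].
/i/ (between /m/ and /f/) occurs in an unstressed syllable → [ə] by rule 4.
/f/ meets the environment for rule 3 (between two vowels) → [v].
Rule 4 applies to /a/ (word-final: in an unstressed syllable) → [ə].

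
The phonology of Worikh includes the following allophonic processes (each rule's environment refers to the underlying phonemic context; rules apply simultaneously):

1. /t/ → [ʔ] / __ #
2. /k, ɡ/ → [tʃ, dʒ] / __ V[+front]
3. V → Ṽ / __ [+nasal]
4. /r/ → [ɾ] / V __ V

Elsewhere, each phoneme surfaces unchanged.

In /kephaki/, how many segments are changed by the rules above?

2

Segments that undergo a rule: /k/ → [tʃ] (rule 2); /k/ → [tʃ] (rule 2).
All other segments surface unchanged.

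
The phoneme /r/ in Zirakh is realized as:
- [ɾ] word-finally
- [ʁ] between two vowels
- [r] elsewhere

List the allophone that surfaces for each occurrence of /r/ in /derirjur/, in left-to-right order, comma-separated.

Occurrence 1 (position 3): between two vowels → [ʁ].
Occurrence 2 (position 5): no conditioning environment matches → elsewhere allophone [r].
Occurrence 3 (position 8): word-finally → [ɾ].

[ʁ], [r], [ɾ]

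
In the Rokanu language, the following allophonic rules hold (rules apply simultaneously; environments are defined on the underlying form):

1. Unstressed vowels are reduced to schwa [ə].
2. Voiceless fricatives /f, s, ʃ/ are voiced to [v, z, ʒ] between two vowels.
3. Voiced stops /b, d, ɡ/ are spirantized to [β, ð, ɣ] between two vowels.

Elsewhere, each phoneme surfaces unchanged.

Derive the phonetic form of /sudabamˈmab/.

/s/ (word-initial): rule 2 targets it, but not between two vowels → unchanged [s].
Rule 1 applies to /u/ (between /s/ and /d/: in an unstressed syllable) → [ə].
Rule 3 applies to /d/ (between /u/ and /a/: between two vowels) → [ð].
/a/ (between /d/ and /b/) occurs in an unstressed syllable → [ə] by rule 1.
/b/ meets the environment for rule 3 (between two vowels) → [β].
Rule 1 applies to /a/ (between /b/ and /m/: in an unstressed syllable) → [ə].
/m/ — not in any rule's target class → [m].
/m/ (between /m/ and /a/): no rule targets it → [m].
/a/ — between /m/ and /b/; rule 1 does not apply here → [a].
/b/ (word-final): rule 3 targets it, but not between two vowels → unchanged [b].

[səðəβəmˈmab]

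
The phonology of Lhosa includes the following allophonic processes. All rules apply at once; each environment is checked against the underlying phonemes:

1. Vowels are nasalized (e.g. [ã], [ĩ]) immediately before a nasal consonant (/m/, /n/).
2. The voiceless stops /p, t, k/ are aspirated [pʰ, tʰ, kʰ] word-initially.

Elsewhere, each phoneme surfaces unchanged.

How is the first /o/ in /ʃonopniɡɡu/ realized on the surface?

[õ]

/o/ — between /ʃ/ and /n/, before a nasal consonant — surfaces as [õ] (rule 1).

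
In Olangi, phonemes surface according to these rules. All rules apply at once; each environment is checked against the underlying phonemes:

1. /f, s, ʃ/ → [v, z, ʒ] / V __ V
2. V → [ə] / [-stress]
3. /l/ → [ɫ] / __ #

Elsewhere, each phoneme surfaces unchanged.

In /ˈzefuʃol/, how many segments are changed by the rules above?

5

Segments that undergo a rule: /f/ → [v] (rule 1); /u/ → [ə] (rule 2); /ʃ/ → [ʒ] (rule 1); /o/ → [ə] (rule 2); /l/ → [ɫ] (rule 3).
All other segments surface unchanged.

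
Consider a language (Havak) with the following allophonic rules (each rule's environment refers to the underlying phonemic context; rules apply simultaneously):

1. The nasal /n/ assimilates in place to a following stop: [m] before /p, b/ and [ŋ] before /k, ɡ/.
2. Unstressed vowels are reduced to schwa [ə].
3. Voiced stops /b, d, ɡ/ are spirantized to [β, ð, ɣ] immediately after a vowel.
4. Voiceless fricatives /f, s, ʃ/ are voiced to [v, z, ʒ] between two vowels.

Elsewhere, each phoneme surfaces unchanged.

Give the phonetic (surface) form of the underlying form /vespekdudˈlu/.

/e/ (between /v/ and /s/) occurs in an unstressed syllable → [ə] by rule 2.
/s/ (between /e/ and /p/) fails the environment for rule 4, so it stays [s].
/e/ — between /p/ and /k/, in an unstressed syllable — surfaces as [ə] (rule 2).
/d/ (between /k/ and /u/) fails the environment for rule 3, so it stays [d].
/u/ (between /d/ and /d/): in an unstressed syllable, so rule 2 applies → [ə].
/d/ (between /u/ and /l/) occurs immediately after a vowel → [ð] by rule 3.
/u/ (word-final): rule 2 targets it, but not in an unstressed syllable → unchanged [u].

[vəspəkdəðˈlu]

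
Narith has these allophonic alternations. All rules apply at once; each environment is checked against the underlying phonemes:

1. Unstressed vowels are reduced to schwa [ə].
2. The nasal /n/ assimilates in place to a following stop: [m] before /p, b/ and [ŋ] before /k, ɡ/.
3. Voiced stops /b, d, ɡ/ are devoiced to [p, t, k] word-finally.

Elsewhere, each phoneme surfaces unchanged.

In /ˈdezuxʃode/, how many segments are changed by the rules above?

Segments that undergo a rule: /u/ → [ə] (rule 1); /o/ → [ə] (rule 1); /e/ → [ə] (rule 1).
All other segments surface unchanged.

3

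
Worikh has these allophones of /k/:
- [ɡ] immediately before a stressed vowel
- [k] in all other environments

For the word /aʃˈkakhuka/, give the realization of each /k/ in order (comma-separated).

Occurrence 1 (position 3): immediately before a stressed vowel → [ɡ].
Occurrence 2 (position 5): no conditioning environment matches → elsewhere allophone [k].
Occurrence 3 (position 8): no conditioning environment matches → elsewhere allophone [k].

[ɡ], [k], [k]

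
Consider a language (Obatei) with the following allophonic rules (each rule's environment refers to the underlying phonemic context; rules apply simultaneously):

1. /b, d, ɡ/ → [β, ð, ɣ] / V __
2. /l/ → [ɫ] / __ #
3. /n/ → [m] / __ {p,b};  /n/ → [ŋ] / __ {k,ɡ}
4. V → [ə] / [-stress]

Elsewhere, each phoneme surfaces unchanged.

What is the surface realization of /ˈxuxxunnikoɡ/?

/u/ (between /x/ and /x/) is in the target of rule 4 but the environment (in an unstressed syllable) is not met → [u].
/u/ (between /x/ and /n/): in an unstressed syllable, so rule 4 applies → [ə].
/n/ (between /u/ and /n/): rule 3 targets it, but not before a labial or velar stop → unchanged [n].
/n/ (between /n/ and /i/) is in the target of rule 3 but the environment (before a labial or velar stop) is not met → [n].
/i/ (between /n/ and /k/): in an unstressed syllable, so rule 4 applies → [ə].
/o/ meets the environment for rule 4 (in an unstressed syllable) → [ə].
/ɡ/ — word-final, immediately after a vowel — surfaces as [ɣ] (rule 1).

[ˈxuxxənnəkəɣ]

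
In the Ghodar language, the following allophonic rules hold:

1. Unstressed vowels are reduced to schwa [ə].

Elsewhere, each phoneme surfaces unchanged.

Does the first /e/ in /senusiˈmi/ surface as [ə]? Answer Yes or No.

/e/ — between /s/ and /n/, in an unstressed syllable — surfaces as [ə] (rule 1).
The actual realization is [ə], which matches [ə].

Yes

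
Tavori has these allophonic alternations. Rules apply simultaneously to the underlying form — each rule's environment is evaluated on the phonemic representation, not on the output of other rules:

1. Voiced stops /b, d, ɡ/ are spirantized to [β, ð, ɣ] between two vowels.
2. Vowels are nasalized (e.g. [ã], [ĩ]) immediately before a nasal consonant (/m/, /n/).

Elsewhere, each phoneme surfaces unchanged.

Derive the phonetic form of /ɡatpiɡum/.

[ɡatpiɣũm]

/ɡ/ (word-initial): rule 1 targets it, but not between two vowels → unchanged [ɡ].
/a/ (between /ɡ/ and /t/): rule 2 targets it, but not before a nasal consonant → unchanged [a].
/t/ (between /a/ and /p/): no rule targets it → [t].
/p/ stays [p].
/i/ — between /p/ and /ɡ/; rule 2 does not apply here → [i].
/ɡ/ meets the environment for rule 1 (between two vowels) → [ɣ].
/u/ (between /ɡ/ and /m/) occurs before a nasal consonant → [ũ] by rule 2.
/m/ (word-final) is unaffected → [m].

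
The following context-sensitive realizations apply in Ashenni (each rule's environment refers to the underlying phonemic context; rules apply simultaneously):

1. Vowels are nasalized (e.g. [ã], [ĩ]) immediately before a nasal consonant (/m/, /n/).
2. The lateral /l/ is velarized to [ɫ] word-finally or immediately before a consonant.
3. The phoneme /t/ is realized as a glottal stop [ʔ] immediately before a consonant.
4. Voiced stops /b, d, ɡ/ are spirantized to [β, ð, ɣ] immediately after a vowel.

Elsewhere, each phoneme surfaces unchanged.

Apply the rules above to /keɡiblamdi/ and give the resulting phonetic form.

/e/ — between /k/ and /ɡ/; rule 1 does not apply here → [e].
Rule 4 applies to /ɡ/ (between /e/ and /i/: immediately after a vowel) → [ɣ].
/i/ (between /ɡ/ and /b/) fails the environment for rule 1, so it stays [i].
Rule 4 applies to /b/ (between /i/ and /l/: immediately after a vowel) → [β].
/l/ — between /b/ and /a/; rule 2 does not apply here → [l].
/a/ (between /l/ and /m/): before a nasal consonant, so rule 1 applies → [ã].
/d/ — between /m/ and /i/; rule 4 does not apply here → [d].
/i/ (word-final) is in the target of rule 1 but the environment (before a nasal consonant) is not met → [i].

[keɣiβlãmdi]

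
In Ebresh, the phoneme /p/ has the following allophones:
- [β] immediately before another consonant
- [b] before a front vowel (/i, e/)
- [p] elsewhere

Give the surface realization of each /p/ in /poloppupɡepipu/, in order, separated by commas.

Occurrence 1 (position 1): no conditioning environment matches → elsewhere allophone [p].
Occurrence 2 (position 5): immediately before another consonant → [β].
Occurrence 3 (position 6): no conditioning environment matches → elsewhere allophone [p].
Occurrence 4 (position 8): immediately before another consonant → [β].
Occurrence 5 (position 11): before a front vowel (/i, e/) → [b].
Occurrence 6 (position 13): no conditioning environment matches → elsewhere allophone [p].

[p], [β], [p], [β], [b], [p]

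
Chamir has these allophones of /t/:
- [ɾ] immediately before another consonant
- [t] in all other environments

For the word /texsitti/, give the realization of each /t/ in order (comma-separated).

Occurrence 1 (position 1): no conditioning environment matches → elsewhere allophone [t].
Occurrence 2 (position 6): immediately before another consonant → [ɾ].
Occurrence 3 (position 7): no conditioning environment matches → elsewhere allophone [t].

[t], [ɾ], [t]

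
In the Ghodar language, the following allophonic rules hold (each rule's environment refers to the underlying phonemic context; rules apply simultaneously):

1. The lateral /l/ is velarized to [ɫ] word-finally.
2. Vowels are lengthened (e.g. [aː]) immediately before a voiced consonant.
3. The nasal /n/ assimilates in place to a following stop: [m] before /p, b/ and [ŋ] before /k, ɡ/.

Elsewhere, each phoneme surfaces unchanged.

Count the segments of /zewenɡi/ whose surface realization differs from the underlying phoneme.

3

Segments that undergo a rule: /e/ → [eː] (rule 2); /e/ → [eː] (rule 2); /n/ → [ŋ] (rule 3).
All other segments surface unchanged.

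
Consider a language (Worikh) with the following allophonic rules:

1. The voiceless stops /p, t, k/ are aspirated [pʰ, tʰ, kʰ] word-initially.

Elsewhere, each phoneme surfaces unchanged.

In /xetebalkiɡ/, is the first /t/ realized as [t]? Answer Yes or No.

/t/ (between /e/ and /e/) is in the target of rule 1 but the environment (word-initially) is not met → [t].
The actual realization is [t], which matches [t].

Yes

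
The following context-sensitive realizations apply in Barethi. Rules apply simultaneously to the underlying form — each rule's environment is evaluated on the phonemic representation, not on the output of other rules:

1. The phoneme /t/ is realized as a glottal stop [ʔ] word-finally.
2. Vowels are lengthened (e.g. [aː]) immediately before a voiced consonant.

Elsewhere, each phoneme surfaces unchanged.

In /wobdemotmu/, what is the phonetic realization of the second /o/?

/o/ — between /m/ and /t/; rule 2 does not apply here → [o].

[o]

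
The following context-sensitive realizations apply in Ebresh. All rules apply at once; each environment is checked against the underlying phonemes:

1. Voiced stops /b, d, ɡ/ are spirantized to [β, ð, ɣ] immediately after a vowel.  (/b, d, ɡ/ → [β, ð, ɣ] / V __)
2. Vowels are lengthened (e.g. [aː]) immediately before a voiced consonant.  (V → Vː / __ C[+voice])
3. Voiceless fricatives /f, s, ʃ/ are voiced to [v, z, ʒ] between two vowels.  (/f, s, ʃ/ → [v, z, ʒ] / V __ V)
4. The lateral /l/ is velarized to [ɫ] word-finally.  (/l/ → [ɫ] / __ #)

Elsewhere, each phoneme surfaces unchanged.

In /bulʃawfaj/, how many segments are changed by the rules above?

3

Segments that undergo a rule: /u/ → [uː] (rule 2); /a/ → [aː] (rule 2); /a/ → [aː] (rule 2).
All other segments surface unchanged.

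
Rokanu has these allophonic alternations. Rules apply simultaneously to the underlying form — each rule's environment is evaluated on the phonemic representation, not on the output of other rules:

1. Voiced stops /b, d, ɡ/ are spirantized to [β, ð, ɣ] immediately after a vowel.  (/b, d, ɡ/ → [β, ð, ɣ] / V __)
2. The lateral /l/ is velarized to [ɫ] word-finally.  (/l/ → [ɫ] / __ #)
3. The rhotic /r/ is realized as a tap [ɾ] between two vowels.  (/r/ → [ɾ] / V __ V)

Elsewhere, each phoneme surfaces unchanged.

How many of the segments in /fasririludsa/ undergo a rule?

Segments that undergo a rule: /r/ → [ɾ] (rule 3); /d/ → [ð] (rule 1).
All other segments surface unchanged.

2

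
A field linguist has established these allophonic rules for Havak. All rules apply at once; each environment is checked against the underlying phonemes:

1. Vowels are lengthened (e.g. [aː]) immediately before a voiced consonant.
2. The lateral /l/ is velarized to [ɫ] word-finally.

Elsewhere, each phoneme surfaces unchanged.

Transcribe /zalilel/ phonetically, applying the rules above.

[zaːliːleːɫ]

/z/ stays [z].
/a/ — between /z/ and /l/, before a voiced consonant — surfaces as [aː] (rule 1).
/l/ (between /a/ and /i/) is in the target of rule 2 but the environment (word-finally) is not met → [l].
/i/ (between /l/ and /l/) occurs before a voiced consonant → [iː] by rule 1.
/l/ (between /i/ and /e/) is in the target of rule 2 but the environment (word-finally) is not met → [l].
/e/ (between /l/ and /l/): before a voiced consonant, so rule 1 applies → [eː].
/l/ — word-final, word-finally — surfaces as [ɫ] (rule 2).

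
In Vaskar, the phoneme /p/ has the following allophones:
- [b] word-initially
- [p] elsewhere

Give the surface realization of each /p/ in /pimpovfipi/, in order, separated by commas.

[b], [p], [p]

Occurrence 1 (position 1): word-initially → [b].
Occurrence 2 (position 4): no conditioning environment matches → elsewhere allophone [p].
Occurrence 3 (position 9): no conditioning environment matches → elsewhere allophone [p].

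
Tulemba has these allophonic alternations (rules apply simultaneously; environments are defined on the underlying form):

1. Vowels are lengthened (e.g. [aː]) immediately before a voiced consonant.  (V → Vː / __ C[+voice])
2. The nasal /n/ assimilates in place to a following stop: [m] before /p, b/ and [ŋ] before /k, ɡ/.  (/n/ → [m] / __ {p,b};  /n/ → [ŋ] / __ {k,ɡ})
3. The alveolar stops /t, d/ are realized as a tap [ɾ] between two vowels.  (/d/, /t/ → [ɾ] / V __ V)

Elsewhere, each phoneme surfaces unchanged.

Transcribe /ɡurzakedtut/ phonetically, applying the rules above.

[ɡuːrzakeːdtut]

/ɡ/ (word-initial) is unaffected → [ɡ].
/u/ (between /ɡ/ and /r/) occurs before a voiced consonant → [uː] by rule 1.
/r/ (between /u/ and /z/): no rule targets it → [r].
/z/ (between /r/ and /a/): no rule targets it → [z].
/a/ (between /z/ and /k/) is in the target of rule 1 but the environment (before a voiced consonant) is not met → [a].
/k/ (between /a/ and /e/): no rule targets it → [k].
/e/ (between /k/ and /d/) occurs before a voiced consonant → [eː] by rule 1.
/d/ (between /e/ and /t/): rule 3 targets it, but not between two vowels → unchanged [d].
/t/ — between /d/ and /u/; rule 3 does not apply here → [t].
/u/ (between /t/ and /t/) fails the environment for rule 1, so it stays [u].
/t/ — word-final; rule 3 does not apply here → [t].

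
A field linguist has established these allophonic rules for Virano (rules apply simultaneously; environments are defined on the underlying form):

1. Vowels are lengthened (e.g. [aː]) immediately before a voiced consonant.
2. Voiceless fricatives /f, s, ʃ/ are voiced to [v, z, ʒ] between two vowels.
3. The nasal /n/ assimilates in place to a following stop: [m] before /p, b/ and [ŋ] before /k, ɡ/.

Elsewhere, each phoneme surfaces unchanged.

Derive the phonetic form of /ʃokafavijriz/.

[ʃokavaːviːjriːz]

/ʃ/ (word-initial) is in the target of rule 2 but the environment (between two vowels) is not met → [ʃ].
/o/ (between /ʃ/ and /k/) is in the target of rule 1 but the environment (before a voiced consonant) is not met → [o].
/k/ stays [k].
/a/ (between /k/ and /f/) is in the target of rule 1 but the environment (before a voiced consonant) is not met → [a].
/f/ (between /a/ and /a/) occurs between two vowels → [v] by rule 2.
/a/ (between /f/ and /v/): before a voiced consonant, so rule 1 applies → [aː].
/v/ (between /a/ and /i/) is unaffected → [v].
/i/ (between /v/ and /j/): before a voiced consonant, so rule 1 applies → [iː].
/j/ (between /i/ and /r/): no rule targets it → [j].
/r/ (between /j/ and /i/) is unaffected → [r].
/i/ (between /r/ and /z/) occurs before a voiced consonant → [iː] by rule 1.
/z/ (word-final) is unaffected → [z].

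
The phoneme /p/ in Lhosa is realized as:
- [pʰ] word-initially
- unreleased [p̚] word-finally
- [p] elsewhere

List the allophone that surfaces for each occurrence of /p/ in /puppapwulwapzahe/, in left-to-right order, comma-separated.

[pʰ], [p], [p], [p], [p]

Occurrence 1 (position 1): word-initially → [pʰ].
Occurrence 2 (position 3): no conditioning environment matches → elsewhere allophone [p].
Occurrence 3 (position 4): no conditioning environment matches → elsewhere allophone [p].
Occurrence 4 (position 6): no conditioning environment matches → elsewhere allophone [p].
Occurrence 5 (position 12): no conditioning environment matches → elsewhere allophone [p].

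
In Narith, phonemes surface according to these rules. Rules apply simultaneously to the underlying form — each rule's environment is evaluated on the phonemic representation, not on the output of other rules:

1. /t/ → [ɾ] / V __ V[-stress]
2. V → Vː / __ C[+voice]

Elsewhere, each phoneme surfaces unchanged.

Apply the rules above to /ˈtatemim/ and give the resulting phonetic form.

/t/ (word-initial): rule 1 targets it, but not between a vowel and a following unstressed vowel → unchanged [t].
/a/ — between /t/ and /t/; rule 2 does not apply here → [a].
/t/ — between /a/ and /e/, between a vowel and a following unstressed vowel — surfaces as [ɾ] (rule 1).
/e/ — between /t/ and /m/, before a voiced consonant — surfaces as [eː] (rule 2).
/i/ (between /m/ and /m/): before a voiced consonant, so rule 2 applies → [iː].

[ˈtaɾeːmiːm]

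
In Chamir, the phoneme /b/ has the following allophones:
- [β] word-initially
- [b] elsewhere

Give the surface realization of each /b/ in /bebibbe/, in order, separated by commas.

[β], [b], [b], [b]

Occurrence 1 (position 1): word-initially → [β].
Occurrence 2 (position 3): no conditioning environment matches → elsewhere allophone [b].
Occurrence 3 (position 5): no conditioning environment matches → elsewhere allophone [b].
Occurrence 4 (position 6): no conditioning environment matches → elsewhere allophone [b].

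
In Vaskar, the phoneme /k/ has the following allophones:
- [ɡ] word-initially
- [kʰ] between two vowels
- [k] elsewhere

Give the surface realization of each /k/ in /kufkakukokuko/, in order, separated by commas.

[ɡ], [k], [kʰ], [kʰ], [kʰ], [kʰ]

Occurrence 1 (position 1): word-initially → [ɡ].
Occurrence 2 (position 4): no conditioning environment matches → elsewhere allophone [k].
Occurrence 3 (position 6): between two vowels → [kʰ].
Occurrence 4 (position 8): between two vowels → [kʰ].
Occurrence 5 (position 10): between two vowels → [kʰ].
Occurrence 6 (position 12): between two vowels → [kʰ].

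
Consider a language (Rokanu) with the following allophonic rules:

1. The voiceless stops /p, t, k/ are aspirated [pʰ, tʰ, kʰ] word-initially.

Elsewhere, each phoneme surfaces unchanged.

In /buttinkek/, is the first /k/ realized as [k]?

Yes

/k/ (between /n/ and /e/) fails the environment for rule 1, so it stays [k].
The actual realization is [k], which matches [k].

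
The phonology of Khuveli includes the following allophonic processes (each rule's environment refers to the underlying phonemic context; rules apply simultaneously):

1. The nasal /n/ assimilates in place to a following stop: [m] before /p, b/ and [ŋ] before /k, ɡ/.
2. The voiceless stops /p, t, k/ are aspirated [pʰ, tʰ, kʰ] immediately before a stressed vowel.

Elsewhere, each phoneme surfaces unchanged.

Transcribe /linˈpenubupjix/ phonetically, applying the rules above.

[limˈpʰenubupjix]

/l/ (word-initial) is unaffected → [l].
/i/ (between /l/ and /n/) is unaffected → [i].
/n/ — between /i/ and /p/, before a labial or velar stop — surfaces as [m] (rule 1).
/p/ (between /n/ and /e/): immediately before a stressed vowel, so rule 2 applies → [pʰ].
/e/ (between /p/ and /n/): no rule targets it → [e].
/n/ (between /e/ and /u/): rule 1 targets it, but not before a labial or velar stop → unchanged [n].
/u/ (between /n/ and /b/) is unaffected → [u].
/b/ (between /u/ and /u/) is unaffected → [b].
/u/ (between /b/ and /p/) is unaffected → [u].
/p/ (between /u/ and /j/) is in the target of rule 2 but the environment (immediately before a stressed vowel) is not met → [p].
/j/ (between /p/ and /i/): no rule targets it → [j].
/i/ — not in any rule's target class → [i].
/x/ stays [x].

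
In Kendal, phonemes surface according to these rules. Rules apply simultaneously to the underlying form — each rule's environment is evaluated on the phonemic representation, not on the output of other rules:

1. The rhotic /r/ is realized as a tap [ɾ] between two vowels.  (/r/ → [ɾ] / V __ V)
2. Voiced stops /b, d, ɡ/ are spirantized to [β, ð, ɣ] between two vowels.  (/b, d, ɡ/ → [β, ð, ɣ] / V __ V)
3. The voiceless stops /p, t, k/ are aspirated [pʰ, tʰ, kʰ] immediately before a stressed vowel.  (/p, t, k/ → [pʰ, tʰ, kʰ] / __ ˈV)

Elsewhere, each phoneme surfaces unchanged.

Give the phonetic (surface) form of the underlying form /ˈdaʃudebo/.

[ˈdaʃuðeβo]

/d/ (word-initial) fails the environment for rule 2, so it stays [d].
/a/ stays [a].
/ʃ/ — not in any rule's target class → [ʃ].
/u/ (between /ʃ/ and /d/): no rule targets it → [u].
/d/ (between /u/ and /e/) occurs between two vowels → [ð] by rule 2.
/e/ (between /d/ and /b/): no rule targets it → [e].
/b/ (between /e/ and /o/): between two vowels, so rule 2 applies → [β].
/o/ (word-final) is unaffected → [o].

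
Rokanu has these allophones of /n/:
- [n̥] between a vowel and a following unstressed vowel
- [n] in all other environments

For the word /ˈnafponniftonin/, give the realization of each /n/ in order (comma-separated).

Occurrence 1 (position 1): no conditioning environment matches → elsewhere allophone [n].
Occurrence 2 (position 6): no conditioning environment matches → elsewhere allophone [n].
Occurrence 3 (position 7): no conditioning environment matches → elsewhere allophone [n].
Occurrence 4 (position 12): between a vowel and a following unstressed vowel → [n̥].
Occurrence 5 (position 14): no conditioning environment matches → elsewhere allophone [n].

[n], [n], [n], [n̥], [n]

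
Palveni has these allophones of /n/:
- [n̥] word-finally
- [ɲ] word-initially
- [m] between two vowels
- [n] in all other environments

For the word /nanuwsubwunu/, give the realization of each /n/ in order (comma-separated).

Occurrence 1 (position 1): word-initially → [ɲ].
Occurrence 2 (position 3): between two vowels → [m].
Occurrence 3 (position 11): between two vowels → [m].

[ɲ], [m], [m]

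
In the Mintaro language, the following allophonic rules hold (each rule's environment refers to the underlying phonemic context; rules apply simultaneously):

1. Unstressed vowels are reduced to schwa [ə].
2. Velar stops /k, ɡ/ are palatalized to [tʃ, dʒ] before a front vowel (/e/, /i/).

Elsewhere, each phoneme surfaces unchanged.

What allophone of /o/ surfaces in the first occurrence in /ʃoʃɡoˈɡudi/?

Rule 1 applies to /o/ (between /ʃ/ and /ʃ/: in an unstressed syllable) → [ə].

[ə]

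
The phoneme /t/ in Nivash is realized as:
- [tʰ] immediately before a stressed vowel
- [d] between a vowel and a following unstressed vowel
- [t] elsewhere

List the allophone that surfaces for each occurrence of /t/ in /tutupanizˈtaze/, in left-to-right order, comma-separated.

[t], [d], [tʰ]

Occurrence 1 (position 1): no conditioning environment matches → elsewhere allophone [t].
Occurrence 2 (position 3): between a vowel and a following unstressed vowel → [d].
Occurrence 3 (position 10): immediately before a stressed vowel → [tʰ].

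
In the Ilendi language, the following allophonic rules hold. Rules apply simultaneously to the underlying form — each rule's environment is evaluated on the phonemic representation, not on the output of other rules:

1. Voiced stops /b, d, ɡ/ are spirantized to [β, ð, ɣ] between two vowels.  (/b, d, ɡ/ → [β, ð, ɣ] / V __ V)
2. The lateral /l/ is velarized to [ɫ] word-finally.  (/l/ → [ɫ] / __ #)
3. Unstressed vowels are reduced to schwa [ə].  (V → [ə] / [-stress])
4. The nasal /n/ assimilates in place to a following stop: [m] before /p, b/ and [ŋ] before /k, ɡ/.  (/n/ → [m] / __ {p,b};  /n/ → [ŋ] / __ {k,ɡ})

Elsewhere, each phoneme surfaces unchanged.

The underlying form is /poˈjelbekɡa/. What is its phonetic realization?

/o/ meets the environment for rule 3 (in an unstressed syllable) → [ə].
/e/ (between /j/ and /l/) fails the environment for rule 3, so it stays [e].
/l/ (between /e/ and /b/) is in the target of rule 2 but the environment (word-finally) is not met → [l].
/b/ (between /l/ and /e/) fails the environment for rule 1, so it stays [b].
/e/ — between /b/ and /k/, in an unstressed syllable — surfaces as [ə] (rule 3).
/ɡ/ — between /k/ and /a/; rule 1 does not apply here → [ɡ].
/a/ (word-final) occurs in an unstressed syllable → [ə] by rule 3.

[pəˈjelbəkɡə]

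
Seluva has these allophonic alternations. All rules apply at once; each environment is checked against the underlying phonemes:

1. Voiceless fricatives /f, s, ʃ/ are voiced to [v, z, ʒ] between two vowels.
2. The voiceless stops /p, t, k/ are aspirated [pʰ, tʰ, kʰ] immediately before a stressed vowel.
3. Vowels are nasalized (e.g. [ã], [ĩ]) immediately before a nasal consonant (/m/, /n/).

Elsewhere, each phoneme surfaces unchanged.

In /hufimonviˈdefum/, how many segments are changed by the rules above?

Segments that undergo a rule: /f/ → [v] (rule 1); /i/ → [ĩ] (rule 3); /o/ → [õ] (rule 3); /f/ → [v] (rule 1); /u/ → [ũ] (rule 3).
All other segments surface unchanged.

5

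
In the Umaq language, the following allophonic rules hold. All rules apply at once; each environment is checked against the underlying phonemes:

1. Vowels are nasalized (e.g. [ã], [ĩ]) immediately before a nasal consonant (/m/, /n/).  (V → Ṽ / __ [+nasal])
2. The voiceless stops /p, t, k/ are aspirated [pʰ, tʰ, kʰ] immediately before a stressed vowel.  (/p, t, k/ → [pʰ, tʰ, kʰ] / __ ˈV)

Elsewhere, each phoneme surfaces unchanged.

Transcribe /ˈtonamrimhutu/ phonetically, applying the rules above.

[ˈtʰõnãmrĩmhutu]

/t/ — word-initial, immediately before a stressed vowel — surfaces as [tʰ] (rule 2).
Rule 1 applies to /o/ (between /t/ and /n/: before a nasal consonant) → [õ].
/n/ — not in any rule's target class → [n].
/a/ (between /n/ and /m/): before a nasal consonant, so rule 1 applies → [ã].
/m/ stays [m].
/r/ — not in any rule's target class → [r].
/i/ meets the environment for rule 1 (before a nasal consonant) → [ĩ].
/m/ (between /i/ and /h/) is unaffected → [m].
/h/ stays [h].
/u/ (between /h/ and /t/) is in the target of rule 1 but the environment (before a nasal consonant) is not met → [u].
/t/ (between /u/ and /u/) is in the target of rule 2 but the environment (immediately before a stressed vowel) is not met → [t].
/u/ — word-final; rule 1 does not apply here → [u].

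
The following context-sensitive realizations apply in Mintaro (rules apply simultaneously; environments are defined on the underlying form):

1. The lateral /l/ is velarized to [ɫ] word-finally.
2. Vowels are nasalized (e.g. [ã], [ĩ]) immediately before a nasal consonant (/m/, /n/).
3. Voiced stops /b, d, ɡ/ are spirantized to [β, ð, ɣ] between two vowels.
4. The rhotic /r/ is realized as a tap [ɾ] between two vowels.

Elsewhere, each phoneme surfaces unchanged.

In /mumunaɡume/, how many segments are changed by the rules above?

4

Segments that undergo a rule: /u/ → [ũ] (rule 2); /u/ → [ũ] (rule 2); /ɡ/ → [ɣ] (rule 3); /u/ → [ũ] (rule 2).
All other segments surface unchanged.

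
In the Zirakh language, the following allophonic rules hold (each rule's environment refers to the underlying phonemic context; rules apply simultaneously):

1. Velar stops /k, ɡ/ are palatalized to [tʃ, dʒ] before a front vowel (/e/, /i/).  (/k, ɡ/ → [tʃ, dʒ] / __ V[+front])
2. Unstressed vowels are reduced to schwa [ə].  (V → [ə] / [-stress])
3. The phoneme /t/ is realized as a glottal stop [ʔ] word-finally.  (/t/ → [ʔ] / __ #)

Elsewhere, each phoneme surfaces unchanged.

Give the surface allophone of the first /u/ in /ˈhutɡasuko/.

/u/ (between /h/ and /t/): rule 2 targets it, but not in an unstressed syllable → unchanged [u].

[u]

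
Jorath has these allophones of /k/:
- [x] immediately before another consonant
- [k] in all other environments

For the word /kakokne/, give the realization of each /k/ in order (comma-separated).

Occurrence 1 (position 1): no conditioning environment matches → elsewhere allophone [k].
Occurrence 2 (position 3): no conditioning environment matches → elsewhere allophone [k].
Occurrence 3 (position 5): immediately before another consonant → [x].

[k], [k], [x]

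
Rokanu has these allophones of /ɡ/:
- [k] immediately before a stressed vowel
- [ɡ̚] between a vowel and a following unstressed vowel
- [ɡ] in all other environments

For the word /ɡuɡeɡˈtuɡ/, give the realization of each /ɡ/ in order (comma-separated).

Occurrence 1 (position 1): no conditioning environment matches → elsewhere allophone [ɡ].
Occurrence 2 (position 3): between a vowel and a following unstressed vowel → [ɡ̚].
Occurrence 3 (position 5): no conditioning environment matches → elsewhere allophone [ɡ].
Occurrence 4 (position 8): no conditioning environment matches → elsewhere allophone [ɡ].

[ɡ], [ɡ̚], [ɡ], [ɡ]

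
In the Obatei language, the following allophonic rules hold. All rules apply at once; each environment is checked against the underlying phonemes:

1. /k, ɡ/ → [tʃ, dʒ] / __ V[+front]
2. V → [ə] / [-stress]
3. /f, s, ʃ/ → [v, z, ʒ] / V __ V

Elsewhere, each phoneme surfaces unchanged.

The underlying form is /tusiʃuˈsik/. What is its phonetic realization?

Rule 2 applies to /u/ (between /t/ and /s/: in an unstressed syllable) → [ə].
/s/ (between /u/ and /i/) occurs between two vowels → [z] by rule 3.
/i/ (between /s/ and /ʃ/): in an unstressed syllable, so rule 2 applies → [ə].
/ʃ/ meets the environment for rule 3 (between two vowels) → [ʒ].
/u/ meets the environment for rule 2 (in an unstressed syllable) → [ə].
/s/ (between /u/ and /i/): between two vowels, so rule 3 applies → [z].
/i/ (between /s/ and /k/) is in the target of rule 2 but the environment (in an unstressed syllable) is not met → [i].
/k/ (word-final): rule 1 targets it, but not before a front vowel → unchanged [k].

[təzəʒəˈzik]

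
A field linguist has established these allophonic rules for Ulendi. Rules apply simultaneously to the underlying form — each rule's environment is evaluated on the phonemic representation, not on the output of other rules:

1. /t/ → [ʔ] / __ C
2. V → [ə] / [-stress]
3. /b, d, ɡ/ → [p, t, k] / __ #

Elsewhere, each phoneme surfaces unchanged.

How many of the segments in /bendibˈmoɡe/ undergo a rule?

Segments that undergo a rule: /e/ → [ə] (rule 2); /i/ → [ə] (rule 2); /e/ → [ə] (rule 2).
All other segments surface unchanged.

3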